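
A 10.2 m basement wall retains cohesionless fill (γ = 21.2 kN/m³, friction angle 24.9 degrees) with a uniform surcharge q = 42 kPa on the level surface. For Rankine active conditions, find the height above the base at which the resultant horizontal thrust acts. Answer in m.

3.88 m

K_a = 0.4074.
Triangular part P₁ = ½K_aγH² = 449.3 at H/3 = 3.400 m; rectangular part P₂ = K_a q H = 174.5 at H/2 = 5.100 m.
ȳ = (P₁·3.400 + P₂·5.100)/(P₁+P₂) = 3.876 m.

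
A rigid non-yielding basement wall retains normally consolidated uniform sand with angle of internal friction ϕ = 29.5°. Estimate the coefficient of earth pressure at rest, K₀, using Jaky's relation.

K₀ = 1 − sin φ' = 1 − sin 29.5° = 0.5076.

0.508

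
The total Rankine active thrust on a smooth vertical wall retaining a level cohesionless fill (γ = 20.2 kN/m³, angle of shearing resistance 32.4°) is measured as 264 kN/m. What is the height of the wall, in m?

K_a = 0.3022. P_a = ½ K_a γ H² ⇒ H = √(2P_a/(K_a γ)).
H = √(2×264/(0.3022×20.2)) = 9.300 m.

9.30 m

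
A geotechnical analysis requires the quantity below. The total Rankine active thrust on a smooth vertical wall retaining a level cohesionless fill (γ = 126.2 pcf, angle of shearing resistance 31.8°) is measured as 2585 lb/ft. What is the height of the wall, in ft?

K_a = 0.3098. P_a = ½ K_a γ H² ⇒ H = √(2P_a/(K_a γ)).
H = √(2×2585/(0.3098×126.2)) = 11.50 ft.

11.5 ft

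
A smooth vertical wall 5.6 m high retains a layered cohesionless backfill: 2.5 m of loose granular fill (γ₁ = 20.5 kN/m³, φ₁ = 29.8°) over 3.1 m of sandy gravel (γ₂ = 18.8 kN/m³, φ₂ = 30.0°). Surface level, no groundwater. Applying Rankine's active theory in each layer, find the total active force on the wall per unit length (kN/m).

K_a1 = tan²(45°−29.8°/2) = 0.3360; K_a2 = tan²(45°−30.0°/2) = 0.3333.
Layer 1: σ at base = K_a1 γ₁ h₁ = 17.22 kPa; P₁ = ½×17.22×2.5 = 21.53.
Layer 2: σ_v at top = γ₁h₁ = 51.25; σ_h top = K_a2×51.25 = 17.08; σ_h base = K_a2×(51.25+18.8×3.1) = 36.51.
P₂ = ½(17.08+36.51)×3.1 = 83.07. Total P_a = 21.53+83.07 = 104.6 kN/m.

105 kN/m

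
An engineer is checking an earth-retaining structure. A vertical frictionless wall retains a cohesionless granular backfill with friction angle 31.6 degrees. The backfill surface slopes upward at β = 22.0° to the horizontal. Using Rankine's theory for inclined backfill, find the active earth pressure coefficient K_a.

0.402

K_a = cos β · (cos β − √(cos²β − cos²φ)) / (cos β + √(cos²β − cos²φ)).
cos β = 0.9272, cos φ = 0.8517, √(cos²β − cos²φ) = 0.3664.
K_a = 0.9272 × (0.9272 − 0.3664)/(0.9272 + 0.3664) = 0.4020.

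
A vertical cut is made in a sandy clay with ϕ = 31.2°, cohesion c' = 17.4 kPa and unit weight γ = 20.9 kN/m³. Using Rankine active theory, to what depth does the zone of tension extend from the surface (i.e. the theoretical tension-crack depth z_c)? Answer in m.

K_a = tan²(45° − 31.2°/2) = 0.3175; √K_a = 0.5635.
The active pressure is zero where K_a γ z = 2c√K_a, so z_c = 2c/(γ√K_a) = 2×17.4/(20.9×0.5635) = 2.955 m.

2.96 m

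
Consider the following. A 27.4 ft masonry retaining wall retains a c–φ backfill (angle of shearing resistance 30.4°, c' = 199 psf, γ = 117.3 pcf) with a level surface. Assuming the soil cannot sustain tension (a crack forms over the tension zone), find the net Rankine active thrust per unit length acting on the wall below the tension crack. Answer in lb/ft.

8870 lb/ft

K_a = 0.3280; √K_a = 0.5727.
Tension-crack depth z_c = 2c/(γ√K_a) = 2×199/(117.3×0.5727) = 5.925 ft.
σ_a at base = K_a γ H − 2c√K_a = 0.3280×117.3×27.4 − 2×199×0.5727 = 826.2 psf.
P_a = ½ × 826.2 × (H − z_c) = 0.5×826.2×21.48 = 8872 lb/ft.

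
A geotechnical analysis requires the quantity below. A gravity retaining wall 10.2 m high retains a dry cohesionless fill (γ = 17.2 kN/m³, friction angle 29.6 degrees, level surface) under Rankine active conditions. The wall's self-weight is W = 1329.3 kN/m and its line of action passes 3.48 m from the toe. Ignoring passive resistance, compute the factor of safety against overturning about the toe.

4.49

K_a = tan²(45° − 29.6°/2) = 0.3387.
P_a = ½K_aγH² = 0.5×0.3387×17.2×10.2² = 303.1 kN/m, acting at H/3 = 3.400 m above the base.
Overturning moment M_o = P_a × H/3 = 303.1 × 3.400 = 1030.
Resisting moment M_r = W × 3.48 = 1329.3 × 3.48 = 4626.
FS_overturning = M_r/M_o = 4626/1030 = 4.489.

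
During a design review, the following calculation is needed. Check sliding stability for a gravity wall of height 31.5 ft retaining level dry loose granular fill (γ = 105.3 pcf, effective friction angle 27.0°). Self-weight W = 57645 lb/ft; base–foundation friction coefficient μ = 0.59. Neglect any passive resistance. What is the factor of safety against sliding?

1.73

K_a = tan²(45° − 27.0°/2) = 0.3755.
P_a = ½K_aγH² = 0.5×0.3755×105.3×31.5² = 19620 lb/ft, acting at H/3 = 10.50 ft above the base.
FS_sliding = μW / P_a = 0.59×57645 / 19620 = 1.734.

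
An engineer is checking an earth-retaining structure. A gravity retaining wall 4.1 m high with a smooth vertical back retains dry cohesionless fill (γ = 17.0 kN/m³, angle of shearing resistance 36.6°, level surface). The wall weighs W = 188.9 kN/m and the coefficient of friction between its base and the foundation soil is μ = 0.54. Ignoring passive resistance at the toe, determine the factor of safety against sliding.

K_a = tan²(45° − 36.6°/2) = 0.2530.
P_a = ½K_aγH² = 0.5×0.2530×17.0×4.1² = 36.14 kN/m, acting at H/3 = 1.367 m above the base.
FS_sliding = μW / P_a = 0.54×188.9 / 36.14 = 2.822.

2.82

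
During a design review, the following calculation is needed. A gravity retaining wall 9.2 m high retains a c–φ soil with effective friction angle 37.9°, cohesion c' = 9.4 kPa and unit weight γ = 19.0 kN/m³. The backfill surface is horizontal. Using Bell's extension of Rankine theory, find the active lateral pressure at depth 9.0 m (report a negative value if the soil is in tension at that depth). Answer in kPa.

K_a = (1 − sin φ)/(1 + sin φ) = 0.2389.
σ_a = K_a γ z − 2c√K_a = 0.2389×19.0×9.0 − 2×9.4×0.4888 = 31.67 kPa.

31.7 kPa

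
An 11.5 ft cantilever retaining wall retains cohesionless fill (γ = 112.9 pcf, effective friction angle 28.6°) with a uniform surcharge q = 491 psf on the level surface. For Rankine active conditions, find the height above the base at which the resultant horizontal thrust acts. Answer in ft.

K_a = 0.3525.
Triangular part P₁ = ½K_aγH² = 2632 at H/3 = 3.833 ft; rectangular part P₂ = K_a q H = 1991 at H/2 = 5.750 ft.
ȳ = (P₁·3.833 + P₂·5.750)/(P₁+P₂) = 4.659 ft.

4.66 ft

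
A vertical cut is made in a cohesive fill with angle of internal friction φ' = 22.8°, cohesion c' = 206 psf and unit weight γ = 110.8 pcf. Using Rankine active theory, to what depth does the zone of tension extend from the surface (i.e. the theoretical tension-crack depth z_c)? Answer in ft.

5.60 ft

K_a = tan²(45° − 22.8°/2) = 0.4414; √K_a = 0.6644.
The active pressure is zero where K_a γ z = 2c√K_a, so z_c = 2c/(γ√K_a) = 2×206/(110.8×0.6644) = 5.597 ft.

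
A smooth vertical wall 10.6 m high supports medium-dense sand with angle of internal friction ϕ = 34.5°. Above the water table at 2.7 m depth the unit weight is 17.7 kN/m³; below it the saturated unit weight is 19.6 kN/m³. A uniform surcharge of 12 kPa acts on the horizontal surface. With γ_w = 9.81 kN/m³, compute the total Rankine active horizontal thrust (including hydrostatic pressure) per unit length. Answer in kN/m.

K_a = tan²(45° − φ/2) = 0.2768.
γ' = 19.6 − 9.81 = 9.790 kN/m³. h₂ = H − d_w = 7.9 m.
σ'_h: at surface K_a·q = 3.322; at WT K_a(q+γd_w) = 16.55; at base K_a(q+γd_w+γ'h₂) = 37.96 kPa.
P₁ = ½(3.322+16.55)×2.7 = 26.83; P₂ = ½(16.55+37.96)×7.9 = 215.3; P_w = ½γ_w h₂² = 306.1.
Total = 26.83+215.3+306.1 = 548.3 kN/m.

548 kN/m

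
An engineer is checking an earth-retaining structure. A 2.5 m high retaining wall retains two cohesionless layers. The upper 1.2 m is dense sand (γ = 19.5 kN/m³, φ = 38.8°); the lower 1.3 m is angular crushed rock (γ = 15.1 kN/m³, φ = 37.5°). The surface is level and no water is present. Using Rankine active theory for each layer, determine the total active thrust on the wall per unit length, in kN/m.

K_a1 = tan²(45°−38.8°/2) = 0.2296; K_a2 = tan²(45°−37.5°/2) = 0.2432.
Layer 1: σ at base = K_a1 γ₁ h₁ = 5.372 kPa; P₁ = ½×5.372×1.2 = 3.223.
Layer 2: σ_v at top = γ₁h₁ = 23.40; σ_h top = K_a2×23.40 = 5.691; σ_h base = K_a2×(23.40+15.1×1.3) = 10.46.
P₂ = ½(5.691+10.46)×1.3 = 10.50. Total P_a = 3.223+10.50 = 13.72 kN/m.

13.7 kN/m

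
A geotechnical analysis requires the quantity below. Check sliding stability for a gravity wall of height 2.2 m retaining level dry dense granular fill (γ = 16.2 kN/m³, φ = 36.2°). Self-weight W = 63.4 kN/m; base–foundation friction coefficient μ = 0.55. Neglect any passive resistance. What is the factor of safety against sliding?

K_a = tan²(45° − 36.2°/2) = 0.2574.
P_a = ½K_aγH² = 0.5×0.2574×16.2×2.2² = 10.09 kN/m, acting at H/3 = 0.7333 m above the base.
FS_sliding = μW / P_a = 0.55×63.4 / 10.09 = 3.456.

3.46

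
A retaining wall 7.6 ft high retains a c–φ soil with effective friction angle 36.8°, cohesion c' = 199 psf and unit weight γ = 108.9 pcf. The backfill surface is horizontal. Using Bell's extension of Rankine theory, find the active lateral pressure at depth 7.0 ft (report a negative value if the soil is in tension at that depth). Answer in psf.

K_a = (1 − sin φ)/(1 + sin φ) = 0.2508.
σ_a = K_a γ z − 2c√K_a = 0.2508×108.9×7.0 − 2×199×0.5008 = -8.147 psf.

-8.15 psf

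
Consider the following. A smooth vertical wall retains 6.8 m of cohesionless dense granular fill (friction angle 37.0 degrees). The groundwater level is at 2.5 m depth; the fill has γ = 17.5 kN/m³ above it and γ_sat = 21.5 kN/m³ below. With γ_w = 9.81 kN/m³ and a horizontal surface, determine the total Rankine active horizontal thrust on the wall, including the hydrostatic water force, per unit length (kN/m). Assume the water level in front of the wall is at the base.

K_a = tan²(45° − φ/2) = 0.2486.
γ' = 21.5 − 9.81 = 11.69 kN/m³. Depth below WT = 4.3 m.
σ'_h at WT = K_a γ d_w = 10.88 kPa; at base = 10.88 + K_a γ' × 4.3 = 23.37 kPa.
P₁ (0–2.5 m) = ½×10.88×2.5 = 13.59. P₂ (2.5–6.8 m) = ½(10.88+23.37)×4.3 = 73.63.
P_w = ½ γ_w h₂² = 0.5×9.81×4.3² = 90.69. Total = 13.59+73.63+90.69 = 177.9 kN/m.

178 kN/m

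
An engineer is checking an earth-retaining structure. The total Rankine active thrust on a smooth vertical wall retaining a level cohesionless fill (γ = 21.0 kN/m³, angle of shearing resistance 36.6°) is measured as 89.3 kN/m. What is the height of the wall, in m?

K_a = 0.2530. P_a = ½ K_a γ H² ⇒ H = √(2P_a/(K_a γ)).
H = √(2×89.3/(0.2530×21.0)) = 5.798 m.

5.80 m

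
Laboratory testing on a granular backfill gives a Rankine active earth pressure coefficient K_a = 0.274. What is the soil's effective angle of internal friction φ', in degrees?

34.7°

K_a = tan²(45° − φ/2) ⇒ 45° − φ/2 = arctan(√0.274) = 27.63°.
φ = 2(45° − 27.63°) = 34.74°.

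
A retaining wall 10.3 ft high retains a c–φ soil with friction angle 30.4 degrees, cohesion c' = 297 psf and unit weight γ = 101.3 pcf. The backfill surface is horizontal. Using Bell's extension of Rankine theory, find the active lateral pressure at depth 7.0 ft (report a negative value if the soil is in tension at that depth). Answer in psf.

-108 psf

K_a = (1 − sin φ)/(1 + sin φ) = 0.3280.
σ_a = K_a γ z − 2c√K_a = 0.3280×101.3×7.0 − 2×297×0.5727 = -107.6 psf.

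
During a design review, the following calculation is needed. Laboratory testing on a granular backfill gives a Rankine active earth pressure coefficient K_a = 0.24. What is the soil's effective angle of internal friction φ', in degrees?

37.8°

K_a = tan²(45° − φ/2) ⇒ 45° − φ/2 = arctan(√0.24) = 26.10°.
φ = 2(45° − 26.10°) = 37.80°.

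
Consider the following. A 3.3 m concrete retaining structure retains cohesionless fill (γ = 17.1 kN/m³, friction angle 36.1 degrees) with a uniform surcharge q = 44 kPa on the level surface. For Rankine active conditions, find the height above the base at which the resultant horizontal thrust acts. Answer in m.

1.44 m

K_a = 0.2585.
Triangular part P₁ = ½K_aγH² = 24.07 at H/3 = 1.100 m; rectangular part P₂ = K_a q H = 37.53 at H/2 = 1.650 m.
ȳ = (P₁·1.100 + P₂·1.650)/(P₁+P₂) = 1.435 m.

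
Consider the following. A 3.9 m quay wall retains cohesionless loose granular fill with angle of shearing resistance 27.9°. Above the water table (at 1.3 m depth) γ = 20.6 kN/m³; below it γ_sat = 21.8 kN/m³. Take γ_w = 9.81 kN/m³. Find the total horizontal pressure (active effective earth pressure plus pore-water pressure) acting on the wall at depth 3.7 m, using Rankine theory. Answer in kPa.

K_a = (1 − sin φ)/(1 + sin φ) = 0.3625.
γ' = 21.8 − 9.81 = 11.99 kN/m³.
Effective vertical stress at 3.7 m: σ'_v = 20.6×1.3 + 11.99×2.40 = 55.56 kPa.
σ'_h = K_a σ'_v = 0.3625 × 55.56 = 20.14 kPa; u = γ_w × 2.40 = 23.54 kPa.
Total σ_h = 20.14 + 23.54 = 43.68 kPa.

43.7 kPa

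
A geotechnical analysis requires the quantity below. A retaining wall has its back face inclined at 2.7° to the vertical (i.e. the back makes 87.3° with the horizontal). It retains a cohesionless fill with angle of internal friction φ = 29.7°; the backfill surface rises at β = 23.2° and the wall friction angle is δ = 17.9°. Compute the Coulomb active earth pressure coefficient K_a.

0.496

K_a = sin²(α+φ) / [sin²α · sin(α−δ) · (1 + √{sin(φ+δ)sin(φ−β) / (sin(α−δ)sin(α+β))})²].
With α = 87.3°, φ = 29.7°, δ = 17.9°, β = 23.2°: K_a = 0.4962.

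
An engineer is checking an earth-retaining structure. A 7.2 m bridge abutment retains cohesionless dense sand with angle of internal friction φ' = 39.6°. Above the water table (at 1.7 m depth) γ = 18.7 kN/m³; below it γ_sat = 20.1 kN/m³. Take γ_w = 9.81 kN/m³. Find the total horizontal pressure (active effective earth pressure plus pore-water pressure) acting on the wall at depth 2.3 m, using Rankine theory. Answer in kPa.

K_a = (1 − sin φ)/(1 + sin φ) = 0.2214.
γ' = 20.1 − 9.81 = 10.29 kN/m³.
Effective vertical stress at 2.3 m: σ'_v = 18.7×1.7 + 10.29×0.600 = 37.96 kPa.
σ'_h = K_a σ'_v = 0.2214 × 37.96 = 8.406 kPa; u = γ_w × 0.600 = 5.886 kPa.
Total σ_h = 8.406 + 5.886 = 14.29 kPa.

14.3 kPa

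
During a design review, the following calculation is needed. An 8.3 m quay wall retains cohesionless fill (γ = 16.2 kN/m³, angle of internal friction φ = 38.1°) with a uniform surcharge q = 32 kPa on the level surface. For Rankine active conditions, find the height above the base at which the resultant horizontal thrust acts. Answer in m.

3.21 m

K_a = 0.2368.
Triangular part P₁ = ½K_aγH² = 132.2 at H/3 = 2.767 m; rectangular part P₂ = K_a q H = 62.90 at H/2 = 4.150 m.
ȳ = (P₁·2.767 + P₂·4.150)/(P₁+P₂) = 3.213 m.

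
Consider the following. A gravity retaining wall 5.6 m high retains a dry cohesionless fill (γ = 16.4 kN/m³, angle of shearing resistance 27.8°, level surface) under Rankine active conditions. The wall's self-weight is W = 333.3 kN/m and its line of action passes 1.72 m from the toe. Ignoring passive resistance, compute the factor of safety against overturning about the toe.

K_a = tan²(45° − 27.8°/2) = 0.3639.
P_a = ½K_aγH² = 0.5×0.3639×16.4×5.6² = 93.58 kN/m, acting at H/3 = 1.867 m above the base.
Overturning moment M_o = P_a × H/3 = 93.58 × 1.867 = 174.7.
Resisting moment M_r = W × 1.72 = 333.3 × 1.72 = 573.3.
FS_overturning = M_r/M_o = 573.3/174.7 = 3.282.

3.28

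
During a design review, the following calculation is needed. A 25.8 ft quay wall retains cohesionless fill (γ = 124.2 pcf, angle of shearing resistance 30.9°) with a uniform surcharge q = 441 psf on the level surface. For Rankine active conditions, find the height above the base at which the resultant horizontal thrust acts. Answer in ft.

9.53 ft

K_a = 0.3214.
Triangular part P₁ = ½K_aγH² = 13290 at H/3 = 8.600 ft; rectangular part P₂ = K_a q H = 3657 at H/2 = 12.90 ft.
ȳ = (P₁·8.600 + P₂·12.90)/(P₁+P₂) = 9.528 ft.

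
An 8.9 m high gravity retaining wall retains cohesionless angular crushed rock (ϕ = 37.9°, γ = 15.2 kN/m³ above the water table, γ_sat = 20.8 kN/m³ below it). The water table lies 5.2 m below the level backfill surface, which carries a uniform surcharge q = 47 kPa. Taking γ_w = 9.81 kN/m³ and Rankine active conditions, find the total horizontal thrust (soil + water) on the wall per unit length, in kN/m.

304 kN/m

K_a = tan²(45° − φ/2) = 0.2389.
γ' = 20.8 − 9.81 = 10.99 kN/m³. h₂ = H − d_w = 3.7 m.
σ'_h: at surface K_a·q = 11.23; at WT K_a(q+γd_w) = 30.12; at base K_a(q+γd_w+γ'h₂) = 39.83 kPa.
P₁ = ½(11.23+30.12)×5.2 = 107.5; P₂ = ½(30.12+39.83)×3.7 = 129.4; P_w = ½γ_w h₂² = 67.15.
Total = 107.5+129.4+67.15 = 304.1 kN/m.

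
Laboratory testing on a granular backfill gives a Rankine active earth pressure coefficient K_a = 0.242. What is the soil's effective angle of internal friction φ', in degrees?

K_a = tan²(45° − φ/2) ⇒ 45° − φ/2 = arctan(√0.242) = 26.19°.
φ = 2(45° − 26.19°) = 37.61°.

37.6°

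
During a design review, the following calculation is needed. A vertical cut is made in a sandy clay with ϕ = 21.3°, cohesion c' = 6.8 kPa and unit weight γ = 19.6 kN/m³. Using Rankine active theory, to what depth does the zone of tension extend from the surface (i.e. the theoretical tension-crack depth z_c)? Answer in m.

K_a = tan²(45° − 21.3°/2) = 0.4671; √K_a = 0.6834.
The active pressure is zero where K_a γ z = 2c√K_a, so z_c = 2c/(γ√K_a) = 2×6.8/(19.6×0.6834) = 1.015 m.

1.02 m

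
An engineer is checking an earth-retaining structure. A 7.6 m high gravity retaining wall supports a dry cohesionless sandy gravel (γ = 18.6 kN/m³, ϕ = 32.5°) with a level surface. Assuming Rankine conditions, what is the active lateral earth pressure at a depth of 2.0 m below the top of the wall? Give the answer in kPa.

K_a = (1 − sin φ)/(1 + sin φ) = 0.3010.
σ_h = K_a γ z = 0.3010 × 18.6 × 2.0 = 11.20 kPa.

11.2 kPa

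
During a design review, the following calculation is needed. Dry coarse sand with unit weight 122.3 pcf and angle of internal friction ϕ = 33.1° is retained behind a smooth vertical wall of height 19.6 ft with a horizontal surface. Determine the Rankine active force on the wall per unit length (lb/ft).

6900 lb/ft

K_a = tan²(45° − φ/2) = 0.2936.
P_a = ½ K_a γ H² = 0.5 × 0.2936 × 122.3 × 19.6² = 6897 lb/ft.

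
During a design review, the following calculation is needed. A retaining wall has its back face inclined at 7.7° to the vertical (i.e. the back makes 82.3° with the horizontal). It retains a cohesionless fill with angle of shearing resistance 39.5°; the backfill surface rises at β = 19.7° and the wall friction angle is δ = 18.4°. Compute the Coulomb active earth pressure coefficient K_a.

K_a = sin²(α+φ) / [sin²α · sin(α−δ) · (1 + √{sin(φ+δ)sin(φ−β) / (sin(α−δ)sin(α+β))})²].
With α = 82.3°, φ = 39.5°, δ = 18.4°, β = 19.7°: K_a = 0.3316.

0.332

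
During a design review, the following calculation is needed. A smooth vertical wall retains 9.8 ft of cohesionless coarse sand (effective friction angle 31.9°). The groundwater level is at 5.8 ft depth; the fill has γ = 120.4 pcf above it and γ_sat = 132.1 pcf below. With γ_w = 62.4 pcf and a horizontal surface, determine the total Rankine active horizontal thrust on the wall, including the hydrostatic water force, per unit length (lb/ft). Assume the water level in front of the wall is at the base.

2160 lb/ft

K_a = tan²(45° − φ/2) = 0.3085.
γ' = 132.1 − 62.4 = 69.70 pcf. Depth below WT = 4.0 ft.
σ'_h at WT = K_a γ d_w = 215.4 psf; at base = 215.4 + K_a γ' × 4.0 = 301.5 psf.
P₁ (0–5.8 ft) = ½×215.4×5.8 = 624.8. P₂ (5.8–9.8 ft) = ½(215.4+301.5)×4.0 = 1034.
P_w = ½ γ_w h₂² = 0.5×62.4×4.0² = 499.2. Total = 624.8+1034+499.2 = 2158 lb/ft.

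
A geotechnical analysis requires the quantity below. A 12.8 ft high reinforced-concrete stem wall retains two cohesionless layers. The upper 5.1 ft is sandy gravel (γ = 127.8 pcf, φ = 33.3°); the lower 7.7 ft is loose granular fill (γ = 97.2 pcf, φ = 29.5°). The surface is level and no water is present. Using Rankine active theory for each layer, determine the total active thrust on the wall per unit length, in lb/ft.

K_a1 = tan²(45°−33.3°/2) = 0.2911; K_a2 = tan²(45°−29.5°/2) = 0.3401.
Layer 1: σ at base = K_a1 γ₁ h₁ = 189.8 psf; P₁ = ½×189.8×5.1 = 483.9.
Layer 2: σ_v at top = γ₁h₁ = 651.8; σ_h top = K_a2×651.8 = 221.7; σ_h base = K_a2×(651.8+97.2×7.7) = 476.2.
P₂ = ½(221.7+476.2)×7.7 = 2687. Total P_a = 483.9+2687 = 3171 lb/ft.

3170 lb/ft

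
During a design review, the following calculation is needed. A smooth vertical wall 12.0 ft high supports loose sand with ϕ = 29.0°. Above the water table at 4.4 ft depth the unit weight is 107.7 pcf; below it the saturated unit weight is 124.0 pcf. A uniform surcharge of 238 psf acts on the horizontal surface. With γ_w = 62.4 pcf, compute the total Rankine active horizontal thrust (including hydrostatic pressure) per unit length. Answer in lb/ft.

5020 lb/ft

K_a = tan²(45° − φ/2) = 0.3470.
γ' = 124.0 − 62.4 = 61.60 pcf. h₂ = H − d_w = 7.6 ft.
σ'_h: at surface K_a·q = 82.58; at WT K_a(q+γd_w) = 247.0; at base K_a(q+γd_w+γ'h₂) = 409.4 psf.
P₁ = ½(82.58+247.0)×4.4 = 725.1; P₂ = ½(247.0+409.4)×7.6 = 2494; P_w = ½γ_w h₂² = 1802.
Total = 725.1+2494+1802 = 5022 lb/ft.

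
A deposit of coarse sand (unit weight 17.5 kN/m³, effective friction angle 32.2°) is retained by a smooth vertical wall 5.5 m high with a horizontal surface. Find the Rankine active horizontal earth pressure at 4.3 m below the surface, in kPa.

K_a = (1 − sin φ)/(1 + sin φ) = 0.3047.
σ_h = K_a γ z = 0.3047 × 17.5 × 4.3 = 22.93 kPa.

22.9 kPa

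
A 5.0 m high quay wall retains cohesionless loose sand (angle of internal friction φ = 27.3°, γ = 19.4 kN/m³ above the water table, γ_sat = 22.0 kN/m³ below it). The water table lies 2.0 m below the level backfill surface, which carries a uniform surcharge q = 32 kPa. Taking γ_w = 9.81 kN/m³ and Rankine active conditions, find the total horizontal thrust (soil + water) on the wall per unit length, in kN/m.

K_a = tan²(45° − φ/2) = 0.3711.
γ' = 22.0 − 9.81 = 12.19 kN/m³. h₂ = H − d_w = 3.0 m.
σ'_h: at surface K_a·q = 11.88; at WT K_a(q+γd_w) = 26.28; at base K_a(q+γd_w+γ'h₂) = 39.85 kPa.
P₁ = ½(11.88+26.28)×2.0 = 38.15; P₂ = ½(26.28+39.85)×3.0 = 99.19; P_w = ½γ_w h₂² = 44.14.
Total = 38.15+99.19+44.14 = 181.5 kN/m.

181 kN/m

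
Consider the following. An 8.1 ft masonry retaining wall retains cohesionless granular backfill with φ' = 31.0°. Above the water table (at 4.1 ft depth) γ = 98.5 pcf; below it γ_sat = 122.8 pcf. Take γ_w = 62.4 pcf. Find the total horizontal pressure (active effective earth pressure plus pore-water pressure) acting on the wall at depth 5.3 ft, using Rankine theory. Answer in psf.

K_a = (1 − sin φ)/(1 + sin φ) = 0.3201.
γ' = 122.8 − 62.4 = 60.40 pcf.
Effective vertical stress at 5.3 ft: σ'_v = 98.5×4.1 + 60.40×1.20 = 476.3 psf.
σ'_h = K_a σ'_v = 0.3201 × 476.3 = 152.5 psf; u = γ_w × 1.20 = 74.88 psf.
Total σ_h = 152.5 + 74.88 = 227.4 psf.

227 psf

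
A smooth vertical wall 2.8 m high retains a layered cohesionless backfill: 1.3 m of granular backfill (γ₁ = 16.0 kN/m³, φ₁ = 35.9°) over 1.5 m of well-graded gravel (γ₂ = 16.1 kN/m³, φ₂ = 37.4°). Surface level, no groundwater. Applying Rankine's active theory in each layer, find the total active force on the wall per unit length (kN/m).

15.6 kN/m

K_a1 = tan²(45°−35.9°/2) = 0.2607; K_a2 = tan²(45°−37.4°/2) = 0.2443.
Layer 1: σ at base = K_a1 γ₁ h₁ = 5.423 kPa; P₁ = ½×5.423×1.3 = 3.525.
Layer 2: σ_v at top = γ₁h₁ = 20.80; σ_h top = K_a2×20.80 = 5.081; σ_h base = K_a2×(20.80+16.1×1.5) = 10.98.
P₂ = ½(5.081+10.98)×1.5 = 12.05. Total P_a = 3.525+12.05 = 15.57 kN/m.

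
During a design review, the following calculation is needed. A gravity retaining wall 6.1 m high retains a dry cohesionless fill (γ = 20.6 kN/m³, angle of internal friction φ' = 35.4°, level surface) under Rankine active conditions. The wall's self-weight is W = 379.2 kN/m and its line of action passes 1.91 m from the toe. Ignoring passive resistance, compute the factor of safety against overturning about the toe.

K_a = tan²(45° − 35.4°/2) = 0.2664.
P_a = ½K_aγH² = 0.5×0.2664×20.6×6.1² = 102.1 kN/m, acting at H/3 = 2.033 m above the base.
Overturning moment M_o = P_a × H/3 = 102.1 × 2.033 = 207.6.
Resisting moment M_r = W × 1.91 = 379.2 × 1.91 = 724.3.
FS_overturning = M_r/M_o = 724.3/207.6 = 3.489.

3.49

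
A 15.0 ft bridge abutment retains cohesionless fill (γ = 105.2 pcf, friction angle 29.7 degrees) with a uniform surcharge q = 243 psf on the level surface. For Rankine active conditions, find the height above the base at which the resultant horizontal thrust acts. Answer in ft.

K_a = 0.3374.
Triangular part P₁ = ½K_aγH² = 3993 at H/3 = 5.000 ft; rectangular part P₂ = K_a q H = 1230 at H/2 = 7.500 ft.
ȳ = (P₁·5.000 + P₂·7.500)/(P₁+P₂) = 5.589 ft.

5.59 ft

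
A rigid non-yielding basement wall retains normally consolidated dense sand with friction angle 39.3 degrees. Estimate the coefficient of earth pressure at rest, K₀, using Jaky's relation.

K₀ = 1 − sin φ' = 1 − sin 39.3° = 0.3666.

0.367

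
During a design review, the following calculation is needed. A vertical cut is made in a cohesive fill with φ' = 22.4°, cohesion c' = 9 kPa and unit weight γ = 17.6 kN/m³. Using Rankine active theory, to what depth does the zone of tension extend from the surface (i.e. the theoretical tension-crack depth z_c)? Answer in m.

K_a = tan²(45° − 22.4°/2) = 0.4482; √K_a = 0.6694.
The active pressure is zero where K_a γ z = 2c√K_a, so z_c = 2c/(γ√K_a) = 2×9/(17.6×0.6694) = 1.528 m.

1.53 m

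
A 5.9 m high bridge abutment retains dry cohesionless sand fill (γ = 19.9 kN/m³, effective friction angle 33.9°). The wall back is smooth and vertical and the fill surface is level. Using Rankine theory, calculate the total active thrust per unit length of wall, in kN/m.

98.3 kN/m

K_a = tan²(45° − φ/2) = 0.2839.
P_a = ½ K_a γ H² = 0.5 × 0.2839 × 19.9 × 5.9² = 98.33 kN/m.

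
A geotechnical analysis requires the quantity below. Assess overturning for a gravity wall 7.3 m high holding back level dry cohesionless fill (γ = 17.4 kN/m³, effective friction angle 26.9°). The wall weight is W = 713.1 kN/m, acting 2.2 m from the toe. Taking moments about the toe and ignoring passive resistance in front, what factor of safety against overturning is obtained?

K_a = tan²(45° − 26.9°/2) = 0.3770.
P_a = ½K_aγH² = 0.5×0.3770×17.4×7.3² = 174.8 kN/m, acting at H/3 = 2.433 m above the base.
Overturning moment M_o = P_a × H/3 = 174.8 × 2.433 = 425.3.
Resisting moment M_r = W × 2.2 = 713.1 × 2.2 = 1569.
FS_overturning = M_r/M_o = 1569/425.3 = 3.689.

3.69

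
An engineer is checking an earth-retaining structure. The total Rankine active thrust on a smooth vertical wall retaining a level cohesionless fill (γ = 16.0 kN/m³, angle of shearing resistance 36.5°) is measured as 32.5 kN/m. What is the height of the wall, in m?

K_a = 0.2541. P_a = ½ K_a γ H² ⇒ H = √(2P_a/(K_a γ)).
H = √(2×32.5/(0.2541×16.0)) = 3.999 m.

4.00 m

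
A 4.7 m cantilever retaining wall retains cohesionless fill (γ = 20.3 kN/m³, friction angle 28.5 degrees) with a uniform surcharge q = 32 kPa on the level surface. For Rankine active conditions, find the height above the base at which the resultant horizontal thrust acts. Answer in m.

1.88 m

K_a = 0.3540.
Triangular part P₁ = ½K_aγH² = 79.36 at H/3 = 1.567 m; rectangular part P₂ = K_a q H = 53.23 at H/2 = 2.350 m.
ȳ = (P₁·1.567 + P₂·2.350)/(P₁+P₂) = 1.881 m.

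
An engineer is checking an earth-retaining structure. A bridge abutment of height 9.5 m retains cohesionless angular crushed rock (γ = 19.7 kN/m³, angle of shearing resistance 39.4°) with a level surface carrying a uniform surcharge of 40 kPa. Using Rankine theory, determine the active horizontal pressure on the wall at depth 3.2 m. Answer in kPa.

23.0 kPa

K_a = (1 − sin φ)/(1 + sin φ) = 0.2234.
σ_v = γz + q = 19.7 × 3.2 + 40 = 103.0 kPa.
σ_h = K_a σ_v = 0.2234 × 103.0 = 23.02 kPa.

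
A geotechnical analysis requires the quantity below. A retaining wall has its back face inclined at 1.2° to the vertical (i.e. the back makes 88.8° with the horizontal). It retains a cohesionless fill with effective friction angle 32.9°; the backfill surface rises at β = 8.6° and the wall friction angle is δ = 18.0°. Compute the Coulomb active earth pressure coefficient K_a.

K_a = sin²(α+φ) / [sin²α · sin(α−δ) · (1 + √{sin(φ+δ)sin(φ−β) / (sin(α−δ)sin(α+β))})²].
With α = 88.8°, φ = 32.9°, δ = 18.0°, β = 8.6°: K_a = 0.3057.

0.306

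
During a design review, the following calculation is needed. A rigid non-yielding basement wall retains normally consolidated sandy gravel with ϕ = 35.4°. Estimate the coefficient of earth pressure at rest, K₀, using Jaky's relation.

0.421

K₀ = 1 − sin φ' = 1 − sin 35.4° = 0.4207.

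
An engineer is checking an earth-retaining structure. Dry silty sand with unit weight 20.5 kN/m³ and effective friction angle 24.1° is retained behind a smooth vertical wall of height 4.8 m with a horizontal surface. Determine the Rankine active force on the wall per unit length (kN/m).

99.2 kN/m

K_a = tan²(45° − φ/2) = 0.4201.
P_a = ½ K_a γ H² = 0.5 × 0.4201 × 20.5 × 4.8² = 99.22 kN/m.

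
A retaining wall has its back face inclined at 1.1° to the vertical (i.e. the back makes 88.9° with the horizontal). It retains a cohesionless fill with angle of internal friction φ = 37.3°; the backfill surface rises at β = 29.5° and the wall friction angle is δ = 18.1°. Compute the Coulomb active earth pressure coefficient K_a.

K_a = sin²(α+φ) / [sin²α · sin(α−δ) · (1 + √{sin(φ+δ)sin(φ−β) / (sin(α−δ)sin(α+β))})²].
With α = 88.9°, φ = 37.3°, δ = 18.1°, β = 29.5°: K_a = 0.3693.

0.369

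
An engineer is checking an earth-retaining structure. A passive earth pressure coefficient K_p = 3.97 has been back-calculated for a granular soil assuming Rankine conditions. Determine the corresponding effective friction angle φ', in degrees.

K_p = (1+sin φ)/(1−sin φ) ⇒ sin φ = (K_p − 1)/(K_p + 1) = 0.5976.
φ = arcsin(0.5976) = 36.70°.

36.7°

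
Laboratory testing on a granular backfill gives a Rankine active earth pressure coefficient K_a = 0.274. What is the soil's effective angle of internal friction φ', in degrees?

K_a = tan²(45° − φ/2) ⇒ 45° − φ/2 = arctan(√0.274) = 27.63°.
φ = 2(45° − 27.63°) = 34.74°.

34.7°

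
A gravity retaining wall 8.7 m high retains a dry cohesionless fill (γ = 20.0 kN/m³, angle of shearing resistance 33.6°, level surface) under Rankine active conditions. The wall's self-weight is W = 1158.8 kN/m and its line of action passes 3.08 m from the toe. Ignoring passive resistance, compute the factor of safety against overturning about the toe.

K_a = tan²(45° − 33.6°/2) = 0.2875.
P_a = ½K_aγH² = 0.5×0.2875×20.0×8.7² = 217.6 kN/m, acting at H/3 = 2.900 m above the base.
Overturning moment M_o = P_a × H/3 = 217.6 × 2.900 = 631.1.
Resisting moment M_r = W × 3.08 = 1158.8 × 3.08 = 3569.
FS_overturning = M_r/M_o = 3569/631.1 = 5.656.

5.66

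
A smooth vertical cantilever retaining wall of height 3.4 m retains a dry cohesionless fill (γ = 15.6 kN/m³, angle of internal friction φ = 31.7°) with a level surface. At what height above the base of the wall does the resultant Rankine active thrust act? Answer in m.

K_a = 0.3111.
The pressure distribution is triangular, so the resultant acts at H/3 above the base = 3.4/3 = 1.133 m.

1.13 m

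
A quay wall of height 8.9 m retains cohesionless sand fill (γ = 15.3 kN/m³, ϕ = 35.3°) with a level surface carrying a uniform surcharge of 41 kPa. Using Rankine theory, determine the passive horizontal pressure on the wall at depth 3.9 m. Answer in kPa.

K_p = (1 + sin φ)/(1 − sin φ) = 3.738.
σ_v = γz + q = 15.3 × 3.9 + 41 = 100.7 kPa.
σ_h = K_p σ_v = 3.738 × 100.7 = 376.3 kPa.

376 kPa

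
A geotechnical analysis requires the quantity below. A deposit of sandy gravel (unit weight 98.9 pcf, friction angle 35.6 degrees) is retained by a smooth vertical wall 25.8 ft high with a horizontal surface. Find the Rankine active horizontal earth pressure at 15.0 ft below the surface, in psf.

K_a = (1 − sin φ)/(1 + sin φ) = 0.2641.
σ_h = K_a γ z = 0.2641 × 98.9 × 15.0 = 391.8 psf.

392 psf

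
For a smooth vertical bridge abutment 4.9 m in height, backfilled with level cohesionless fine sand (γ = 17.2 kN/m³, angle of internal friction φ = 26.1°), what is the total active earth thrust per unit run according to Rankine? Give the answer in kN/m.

80.3 kN/m

K_a = tan²(45° − φ/2) = 0.3889.
P_a = ½ K_a γ H² = 0.5 × 0.3889 × 17.2 × 4.9² = 80.31 kN/m.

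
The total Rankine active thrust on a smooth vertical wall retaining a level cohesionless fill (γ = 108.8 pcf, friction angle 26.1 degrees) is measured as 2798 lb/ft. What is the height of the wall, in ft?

K_a = 0.3889. P_a = ½ K_a γ H² ⇒ H = √(2P_a/(K_a γ)).
H = √(2×2798/(0.3889×108.8)) = 11.50 ft.

11.5 ft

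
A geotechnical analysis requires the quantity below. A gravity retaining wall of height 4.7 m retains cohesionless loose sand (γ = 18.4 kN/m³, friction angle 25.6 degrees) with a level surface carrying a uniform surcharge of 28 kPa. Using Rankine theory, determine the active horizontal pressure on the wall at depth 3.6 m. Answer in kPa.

K_a = (1 − sin φ)/(1 + sin φ) = 0.3966.
σ_v = γz + q = 18.4 × 3.6 + 28 = 94.24 kPa.
σ_h = K_a σ_v = 0.3966 × 94.24 = 37.37 kPa.

37.4 kPa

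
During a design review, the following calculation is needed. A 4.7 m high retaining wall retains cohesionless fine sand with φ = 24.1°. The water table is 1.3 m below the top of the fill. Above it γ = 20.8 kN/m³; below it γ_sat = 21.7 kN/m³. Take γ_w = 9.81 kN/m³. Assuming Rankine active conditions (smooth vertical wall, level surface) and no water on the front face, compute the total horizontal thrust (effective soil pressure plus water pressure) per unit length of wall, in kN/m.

K_a = tan²(45° − φ/2) = 0.4201.
γ' = 21.7 − 9.81 = 11.89 kN/m³. Depth below WT = 3.4 m.
σ'_h at WT = K_a γ d_w = 11.36 kPa; at base = 11.36 + K_a γ' × 3.4 = 28.34 kPa.
P₁ (0–1.3 m) = ½×11.36×1.3 = 7.384. P₂ (1.3–4.7 m) = ½(11.36+28.34)×3.4 = 67.50.
P_w = ½ γ_w h₂² = 0.5×9.81×3.4² = 56.70. Total = 7.384+67.50+56.70 = 131.6 kN/m.

132 kN/m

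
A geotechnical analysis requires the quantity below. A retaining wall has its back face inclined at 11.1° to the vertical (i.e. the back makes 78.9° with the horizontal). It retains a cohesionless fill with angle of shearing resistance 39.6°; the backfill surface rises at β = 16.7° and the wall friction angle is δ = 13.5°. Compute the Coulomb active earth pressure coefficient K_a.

0.351

K_a = sin²(α+φ) / [sin²α · sin(α−δ) · (1 + √{sin(φ+δ)sin(φ−β) / (sin(α−δ)sin(α+β))})²].
With α = 78.9°, φ = 39.6°, δ = 13.5°, β = 16.7°: K_a = 0.3505.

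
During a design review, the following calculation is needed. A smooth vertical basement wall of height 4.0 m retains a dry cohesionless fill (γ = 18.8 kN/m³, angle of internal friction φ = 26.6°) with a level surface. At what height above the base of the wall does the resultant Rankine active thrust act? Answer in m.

K_a = 0.3814.
The pressure distribution is triangular, so the resultant acts at H/3 above the base = 4.0/3 = 1.333 m.

1.33 m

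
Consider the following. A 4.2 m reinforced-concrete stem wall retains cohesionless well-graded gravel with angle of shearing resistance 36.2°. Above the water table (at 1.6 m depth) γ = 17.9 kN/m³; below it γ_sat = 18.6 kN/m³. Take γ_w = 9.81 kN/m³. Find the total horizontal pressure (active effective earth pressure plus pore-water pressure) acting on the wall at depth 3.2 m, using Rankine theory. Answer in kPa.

26.7 kPa

K_a = (1 − sin φ)/(1 + sin φ) = 0.2574.
γ' = 18.6 − 9.81 = 8.790 kN/m³.
Effective vertical stress at 3.2 m: σ'_v = 17.9×1.6 + 8.790×1.60 = 42.70 kPa.
σ'_h = K_a σ'_v = 0.2574 × 42.70 = 10.99 kPa; u = γ_w × 1.60 = 15.70 kPa.
Total σ_h = 10.99 + 15.70 = 26.69 kPa.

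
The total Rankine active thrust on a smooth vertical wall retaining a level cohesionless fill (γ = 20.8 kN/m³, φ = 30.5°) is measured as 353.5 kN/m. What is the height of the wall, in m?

10.2 m

K_a = 0.3267. P_a = ½ K_a γ H² ⇒ H = √(2P_a/(K_a γ)).
H = √(2×353.5/(0.3267×20.8)) = 10.20 m.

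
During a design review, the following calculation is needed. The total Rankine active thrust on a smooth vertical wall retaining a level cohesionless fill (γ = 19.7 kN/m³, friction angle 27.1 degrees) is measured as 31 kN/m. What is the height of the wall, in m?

K_a = 0.3741. P_a = ½ K_a γ H² ⇒ H = √(2P_a/(K_a γ)).
H = √(2×31/(0.3741×19.7)) = 2.901 m.

2.90 m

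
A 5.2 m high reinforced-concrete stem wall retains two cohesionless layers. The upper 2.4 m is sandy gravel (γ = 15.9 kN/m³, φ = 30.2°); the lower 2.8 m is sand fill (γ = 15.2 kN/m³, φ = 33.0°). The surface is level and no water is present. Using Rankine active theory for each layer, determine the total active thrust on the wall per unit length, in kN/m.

64.2 kN/m

K_a1 = tan²(45°−30.2°/2) = 0.3307; K_a2 = tan²(45°−33.0°/2) = 0.2948.
Layer 1: σ at base = K_a1 γ₁ h₁ = 12.62 kPa; P₁ = ½×12.62×2.4 = 15.14.
Layer 2: σ_v at top = γ₁h₁ = 38.16; σ_h top = K_a2×38.16 = 11.25; σ_h base = K_a2×(38.16+15.2×2.8) = 23.80.
P₂ = ½(11.25+23.80)×2.8 = 49.06. Total P_a = 15.14+49.06 = 64.21 kN/m.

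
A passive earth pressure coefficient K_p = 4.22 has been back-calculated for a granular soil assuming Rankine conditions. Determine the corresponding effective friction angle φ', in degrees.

38.1°

K_p = (1+sin φ)/(1−sin φ) ⇒ sin φ = (K_p − 1)/(K_p + 1) = 0.6169.
φ = arcsin(0.6169) = 38.09°.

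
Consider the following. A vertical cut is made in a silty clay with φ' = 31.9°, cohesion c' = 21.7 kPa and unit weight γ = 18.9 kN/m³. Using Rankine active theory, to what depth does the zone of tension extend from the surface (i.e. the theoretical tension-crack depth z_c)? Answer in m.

4.13 m

K_a = tan²(45° − 31.9°/2) = 0.3085; √K_a = 0.5555.
The active pressure is zero where K_a γ z = 2c√K_a, so z_c = 2c/(γ√K_a) = 2×21.7/(18.9×0.5555) = 4.134 m.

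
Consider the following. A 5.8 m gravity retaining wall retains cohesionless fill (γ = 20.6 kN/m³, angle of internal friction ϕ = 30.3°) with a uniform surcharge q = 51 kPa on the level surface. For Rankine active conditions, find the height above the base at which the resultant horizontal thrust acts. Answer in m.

2.38 m

K_a = 0.3293.
Triangular part P₁ = ½K_aγH² = 114.1 at H/3 = 1.933 m; rectangular part P₂ = K_a q H = 97.41 at H/2 = 2.900 m.
ȳ = (P₁·1.933 + P₂·2.900)/(P₁+P₂) = 2.379 m.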